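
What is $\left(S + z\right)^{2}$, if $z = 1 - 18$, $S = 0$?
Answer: $289$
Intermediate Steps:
$z = -17$ ($z = 1 - 18 = -17$)
$\left(S + z\right)^{2} = \left(0 - 17\right)^{2} = \left(-17\right)^{2} = 289$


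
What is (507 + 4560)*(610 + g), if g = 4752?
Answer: 27169254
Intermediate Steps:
(507 + 4560)*(610 + g) = (507 + 4560)*(610 + 4752) = 5067*5362 = 27169254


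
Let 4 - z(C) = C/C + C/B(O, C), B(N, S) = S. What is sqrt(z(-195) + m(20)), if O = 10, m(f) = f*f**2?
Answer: sqrt(8002) ≈ 89.454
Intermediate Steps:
m(f) = f**3
z(C) = 2 (z(C) = 4 - (C/C + C/C) = 4 - (1 + 1) = 4 - 1*2 = 4 - 2 = 2)
sqrt(z(-195) + m(20)) = sqrt(2 + 20**3) = sqrt(2 + 8000) = sqrt(8002)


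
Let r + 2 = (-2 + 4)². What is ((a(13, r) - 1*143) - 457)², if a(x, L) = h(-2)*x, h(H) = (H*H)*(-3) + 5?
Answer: 477481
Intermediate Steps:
h(H) = 5 - 3*H² (h(H) = H²*(-3) + 5 = -3*H² + 5 = 5 - 3*H²)
r = 2 (r = -2 + (-2 + 4)² = -2 + 2² = -2 + 4 = 2)
a(x, L) = -7*x (a(x, L) = (5 - 3*(-2)²)*x = (5 - 3*4)*x = (5 - 12)*x = -7*x)
((a(13, r) - 1*143) - 457)² = ((-7*13 - 1*143) - 457)² = ((-91 - 143) - 457)² = (-234 - 457)² = (-691)² = 477481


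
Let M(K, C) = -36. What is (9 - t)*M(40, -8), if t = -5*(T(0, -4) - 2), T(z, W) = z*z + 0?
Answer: 36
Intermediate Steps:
T(z, W) = z**2 (T(z, W) = z**2 + 0 = z**2)
t = 10 (t = -5*(0**2 - 2) = -5*(0 - 2) = -5*(-2) = 10)
(9 - t)*M(40, -8) = (9 - 1*10)*(-36) = (9 - 10)*(-36) = -1*(-36) = 36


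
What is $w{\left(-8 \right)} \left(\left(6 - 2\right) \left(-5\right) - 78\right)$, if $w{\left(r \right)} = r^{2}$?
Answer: $-6272$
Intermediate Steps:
$w{\left(-8 \right)} \left(\left(6 - 2\right) \left(-5\right) - 78\right) = \left(-8\right)^{2} \left(\left(6 - 2\right) \left(-5\right) - 78\right) = 64 \left(4 \left(-5\right) - 78\right) = 64 \left(-20 - 78\right) = 64 \left(-98\right) = -6272$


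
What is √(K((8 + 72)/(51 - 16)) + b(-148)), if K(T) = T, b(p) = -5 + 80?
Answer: √3787/7 ≈ 8.7912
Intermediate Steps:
b(p) = 75
√(K((8 + 72)/(51 - 16)) + b(-148)) = √((8 + 72)/(51 - 16) + 75) = √(80/35 + 75) = √(80*(1/35) + 75) = √(16/7 + 75) = √(541/7) = √3787/7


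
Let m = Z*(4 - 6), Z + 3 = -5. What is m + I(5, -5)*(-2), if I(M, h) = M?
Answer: 6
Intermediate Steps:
Z = -8 (Z = -3 - 5 = -8)
m = 16 (m = -8*(4 - 6) = -8*(-2) = 16)
m + I(5, -5)*(-2) = 16 + 5*(-2) = 16 - 10 = 6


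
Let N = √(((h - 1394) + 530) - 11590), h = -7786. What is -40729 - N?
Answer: -40729 - 4*I*√1265 ≈ -40729.0 - 142.27*I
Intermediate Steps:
N = 4*I*√1265 (N = √(((-7786 - 1394) + 530) - 11590) = √((-9180 + 530) - 11590) = √(-8650 - 11590) = √(-20240) = 4*I*√1265 ≈ 142.27*I)
-40729 - N = -40729 - 4*I*√1265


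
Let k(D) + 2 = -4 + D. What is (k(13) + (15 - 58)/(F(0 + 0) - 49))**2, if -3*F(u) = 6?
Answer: 160000/2601 ≈ 61.515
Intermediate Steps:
F(u) = -2 (F(u) = -1/3*6 = -2)
k(D) = -6 + D (k(D) = -2 + (-4 + D) = -6 + D)
(k(13) + (15 - 58)/(F(0 + 0) - 49))**2 = ((-6 + 13) + (15 - 58)/(-2 - 49))**2 = (7 - 43/(-51))**2 = (7 - 43*(-1/51))**2 = (7 + 43/51)**2 = (400/51)**2 = 160000/2601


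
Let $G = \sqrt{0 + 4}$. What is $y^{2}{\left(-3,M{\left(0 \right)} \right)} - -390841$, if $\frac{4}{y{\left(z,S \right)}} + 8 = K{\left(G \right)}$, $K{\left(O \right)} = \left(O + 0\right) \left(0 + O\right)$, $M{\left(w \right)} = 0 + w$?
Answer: $390842$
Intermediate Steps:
$M{\left(w \right)} = w$
$G = 2$ ($G = \sqrt{4} = 2$)
$K{\left(O \right)} = O^{2}$ ($K{\left(O \right)} = O O = O^{2}$)
$y{\left(z,S \right)} = -1$ ($y{\left(z,S \right)} = \frac{4}{-8 + 2^{2}} = \frac{4}{-8 + 4} = \frac{4}{-4} = 4 \left(- \frac{1}{4}\right) = -1$)
$y^{2}{\left(-3,M{\left(0 \right)} \right)} - -390841 = \left(-1\right)^{2} - -390841 = 1 + 390841 = 390842$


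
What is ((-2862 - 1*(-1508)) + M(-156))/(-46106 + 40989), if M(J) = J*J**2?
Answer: 3797770/5117 ≈ 742.19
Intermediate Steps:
M(J) = J**3
((-2862 - 1*(-1508)) + M(-156))/(-46106 + 40989) = ((-2862 - 1*(-1508)) + (-156)**3)/(-46106 + 40989) = ((-2862 + 1508) - 3796416)/(-5117) = (-1354 - 3796416)*(-1/5117) = -3797770*(-1/5117) = 3797770/5117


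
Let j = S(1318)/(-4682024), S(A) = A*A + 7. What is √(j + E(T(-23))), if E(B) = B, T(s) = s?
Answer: 3*I*√14231230832622/2341012 ≈ 4.8344*I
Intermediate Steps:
S(A) = 7 + A² (S(A) = A² + 7 = 7 + A²)
j = -1737131/4682024 (j = (7 + 1318²)/(-4682024) = (7 + 1737124)*(-1/4682024) = 1737131*(-1/4682024) = -1737131/4682024 ≈ -0.37102)
√(j + E(T(-23))) = √(-1737131/4682024 - 23) = √(-109423683/4682024) = 3*I*√14231230832622/2341012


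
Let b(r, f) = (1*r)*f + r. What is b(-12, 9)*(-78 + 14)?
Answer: 7680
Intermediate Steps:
b(r, f) = r + f*r (b(r, f) = r*f + r = f*r + r = r + f*r)
b(-12, 9)*(-78 + 14) = (-12*(1 + 9))*(-78 + 14) = -12*10*(-64) = -120*(-64) = 7680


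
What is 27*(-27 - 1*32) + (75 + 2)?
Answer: -1516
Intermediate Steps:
27*(-27 - 1*32) + (75 + 2) = 27*(-27 - 32) + 77 = 27*(-59) + 77 = -1593 + 77 = -1516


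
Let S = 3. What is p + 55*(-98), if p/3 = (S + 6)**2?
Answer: -5147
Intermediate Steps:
p = 243 (p = 3*(3 + 6)**2 = 3*9**2 = 3*81 = 243)
p + 55*(-98) = 243 + 55*(-98) = 243 - 5390 = -5147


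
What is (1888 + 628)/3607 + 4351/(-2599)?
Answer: -9154973/9374593 ≈ -0.97657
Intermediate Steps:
(1888 + 628)/3607 + 4351/(-2599) = 2516*(1/3607) + 4351*(-1/2599) = 2516/3607 - 4351/2599 = -9154973/9374593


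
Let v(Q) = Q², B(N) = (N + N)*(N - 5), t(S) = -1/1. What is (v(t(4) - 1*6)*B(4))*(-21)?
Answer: 8232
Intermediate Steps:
t(S) = -1 (t(S) = -1*1 = -1)
B(N) = 2*N*(-5 + N) (B(N) = (2*N)*(-5 + N) = 2*N*(-5 + N))
(v(t(4) - 1*6)*B(4))*(-21) = ((-1 - 1*6)²*(2*4*(-5 + 4)))*(-21) = ((-1 - 6)²*(2*4*(-1)))*(-21) = ((-7)²*(-8))*(-21) = (49*(-8))*(-21) = -392*(-21) = 8232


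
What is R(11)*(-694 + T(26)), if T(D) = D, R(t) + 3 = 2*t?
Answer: -12692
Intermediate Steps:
R(t) = -3 + 2*t
R(11)*(-694 + T(26)) = (-3 + 2*11)*(-694 + 26) = (-3 + 22)*(-668) = 19*(-668) = -12692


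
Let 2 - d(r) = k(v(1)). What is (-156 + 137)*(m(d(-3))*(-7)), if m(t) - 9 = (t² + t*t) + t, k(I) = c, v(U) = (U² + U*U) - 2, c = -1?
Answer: 3990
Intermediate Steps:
v(U) = -2 + 2*U² (v(U) = (U² + U²) - 2 = 2*U² - 2 = -2 + 2*U²)
k(I) = -1
d(r) = 3 (d(r) = 2 - 1*(-1) = 2 + 1 = 3)
m(t) = 9 + t + 2*t² (m(t) = 9 + ((t² + t*t) + t) = 9 + ((t² + t²) + t) = 9 + (2*t² + t) = 9 + (t + 2*t²) = 9 + t + 2*t²)
(-156 + 137)*(m(d(-3))*(-7)) = (-156 + 137)*((9 + 3 + 2*3²)*(-7)) = -19*(9 + 3 + 2*9)*(-7) = -19*(9 + 3 + 18)*(-7) = -570*(-7) = -19*(-210) = 3990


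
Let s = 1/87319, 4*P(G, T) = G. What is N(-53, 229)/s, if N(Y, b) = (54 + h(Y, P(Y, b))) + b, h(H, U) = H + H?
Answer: 15455463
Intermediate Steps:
P(G, T) = G/4
h(H, U) = 2*H
N(Y, b) = 54 + b + 2*Y (N(Y, b) = (54 + 2*Y) + b = 54 + b + 2*Y)
s = 1/87319 ≈ 1.1452e-5
N(-53, 229)/s = (54 + 229 + 2*(-53))/(1/87319) = (54 + 229 - 106)*87319 = 177*87319 = 15455463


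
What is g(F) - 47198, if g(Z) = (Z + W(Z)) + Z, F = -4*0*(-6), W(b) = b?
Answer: -47198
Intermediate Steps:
F = 0 (F = 0*(-6) = 0)
g(Z) = 3*Z (g(Z) = (Z + Z) + Z = 2*Z + Z = 3*Z)
g(F) - 47198 = 3*0 - 47198 = 0 - 47198 = -47198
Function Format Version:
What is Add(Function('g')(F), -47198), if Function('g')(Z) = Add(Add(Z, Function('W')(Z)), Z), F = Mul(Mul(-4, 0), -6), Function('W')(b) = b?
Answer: -47198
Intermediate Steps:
F = 0 (F = Mul(0, -6) = 0)
Function('g')(Z) = Mul(3, Z) (Function('g')(Z) = Add(Add(Z, Z), Z) = Add(Mul(2, Z), Z) = Mul(3, Z))
Add(Function('g')(F), -47198) = Add(Mul(3, 0), -47198) = Add(0, -47198) = -47198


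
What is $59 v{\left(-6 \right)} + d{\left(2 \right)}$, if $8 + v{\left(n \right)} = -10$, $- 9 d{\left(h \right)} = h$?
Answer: $- \frac{9560}{9} \approx -1062.2$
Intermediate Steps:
$d{\left(h \right)} = - \frac{h}{9}$
$v{\left(n \right)} = -18$ ($v{\left(n \right)} = -8 - 10 = -18$)
$59 v{\left(-6 \right)} + d{\left(2 \right)} = 59 \left(-18\right) - \frac{2}{9} = -1062 - \frac{2}{9} = - \frac{9560}{9}$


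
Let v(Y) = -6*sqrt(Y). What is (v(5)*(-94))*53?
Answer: 29892*sqrt(5) ≈ 66841.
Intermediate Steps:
(v(5)*(-94))*53 = (-6*sqrt(5)*(-94))*53 = (564*sqrt(5))*53 = 29892*sqrt(5)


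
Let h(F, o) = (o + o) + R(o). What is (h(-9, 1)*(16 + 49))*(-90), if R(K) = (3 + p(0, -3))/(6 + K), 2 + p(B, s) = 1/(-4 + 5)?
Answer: -93600/7 ≈ -13371.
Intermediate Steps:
p(B, s) = -1 (p(B, s) = -2 + 1/(-4 + 5) = -2 + 1/1 = -2 + 1 = -1)
R(K) = 2/(6 + K) (R(K) = (3 - 1)/(6 + K) = 2/(6 + K))
h(F, o) = 2*o + 2/(6 + o) (h(F, o) = (o + o) + 2/(6 + o) = 2*o + 2/(6 + o))
(h(-9, 1)*(16 + 49))*(-90) = ((2*(1 + 1*(6 + 1))/(6 + 1))*(16 + 49))*(-90) = ((2*(1 + 1*7)/7)*65)*(-90) = ((2*(⅐)*(1 + 7))*65)*(-90) = ((2*(⅐)*8)*65)*(-90) = ((16/7)*65)*(-90) = (1040/7)*(-90) = -93600/7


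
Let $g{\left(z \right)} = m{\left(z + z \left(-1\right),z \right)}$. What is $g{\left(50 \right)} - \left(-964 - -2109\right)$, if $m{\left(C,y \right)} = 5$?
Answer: $-1140$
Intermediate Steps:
$g{\left(z \right)} = 5$
$g{\left(50 \right)} - \left(-964 - -2109\right) = 5 - \left(-964 - -2109\right) = 5 - \left(-964 + 2109\right) = 5 - 1145 = -1140$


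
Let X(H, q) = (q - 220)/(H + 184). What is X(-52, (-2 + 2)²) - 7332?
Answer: -22001/3 ≈ -7333.7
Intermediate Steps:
X(H, q) = (-220 + q)/(184 + H)
X(-52, (-2 + 2)²) - 7332 = (-220 + (-2 + 2)²)/(184 - 52) - 7332 = (-220 + 0²)/132 - 7332 = (-220 + 0)/132 - 7332 = (1/132)*(-220) - 7332 = -5/3 - 7332 = -22001/3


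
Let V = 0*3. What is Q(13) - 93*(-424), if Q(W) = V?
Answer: 39432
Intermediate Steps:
V = 0
Q(W) = 0
Q(13) - 93*(-424) = 0 - 93*(-424) = 0 + 39432 = 39432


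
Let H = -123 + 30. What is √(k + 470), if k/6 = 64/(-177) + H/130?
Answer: √6817360615/3835 ≈ 21.530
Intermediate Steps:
H = -93
k = -24781/3835 (k = 6*(64/(-177) - 93/130) = 6*(64*(-1/177) - 93*1/130) = 6*(-64/177 - 93/130) = 6*(-24781/23010) = -24781/3835 ≈ -6.4618)
√(k + 470) = √(-24781/3835 + 470) = √(1777669/3835) = √6817360615/3835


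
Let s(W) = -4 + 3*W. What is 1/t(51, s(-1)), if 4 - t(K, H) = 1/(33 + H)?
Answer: 26/103 ≈ 0.25243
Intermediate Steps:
t(K, H) = 4 - 1/(33 + H)
1/t(51, s(-1)) = 1/((131 + 4*(-4 + 3*(-1)))/(33 + (-4 + 3*(-1)))) = 1/((131 + 4*(-4 - 3))/(33 + (-4 - 3))) = 1/((131 + 4*(-7))/(33 - 7)) = 1/((131 - 28)/26) = 1/((1/26)*103) = 1/(103/26) = 26/103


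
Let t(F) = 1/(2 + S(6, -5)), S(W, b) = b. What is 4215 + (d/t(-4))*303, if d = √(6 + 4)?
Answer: 4215 - 909*√10 ≈ 1340.5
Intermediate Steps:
d = √10 ≈ 3.1623
t(F) = -⅓ (t(F) = 1/(2 - 5) = 1/(-3) = -⅓)
4215 + (d/t(-4))*303 = 4215 + (√10/(-⅓))*303 = 4215 + (√10*(-3))*303 = 4215 - 3*√10*303 = 4215 - 909*√10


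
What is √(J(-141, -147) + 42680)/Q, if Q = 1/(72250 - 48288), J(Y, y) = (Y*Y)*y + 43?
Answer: 143772*I*√79994 ≈ 4.0663e+7*I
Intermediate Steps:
J(Y, y) = 43 + y*Y² (J(Y, y) = Y²*y + 43 = y*Y² + 43 = 43 + y*Y²)
Q = 1/23962 ≈ 4.1733e-5
√(J(-141, -147) + 42680)/Q = √((43 - 147*(-141)²) + 42680)/(1/23962) = √((43 - 147*19881) + 42680)*23962 = √((43 - 2922507) + 42680)*23962 = √(-2922464 + 42680)*23962 = √(-2879784)*23962 = (6*I*√79994)*23962 = 143772*I*√79994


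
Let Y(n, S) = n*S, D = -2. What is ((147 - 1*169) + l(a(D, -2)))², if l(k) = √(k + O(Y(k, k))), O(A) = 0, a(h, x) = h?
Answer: (22 - I*√2)² ≈ 482.0 - 62.225*I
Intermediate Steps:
Y(n, S) = S*n
l(k) = √k (l(k) = √(k + 0) = √k)
((147 - 1*169) + l(a(D, -2)))² = ((147 - 1*169) + √(-2))² = ((147 - 169) + I*√2)² = (-22 + I*√2)²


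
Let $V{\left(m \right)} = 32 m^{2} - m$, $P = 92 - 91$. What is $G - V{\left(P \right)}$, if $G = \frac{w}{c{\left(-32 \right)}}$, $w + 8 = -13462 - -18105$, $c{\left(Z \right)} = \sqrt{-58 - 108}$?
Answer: $-31 - \frac{4635 i \sqrt{166}}{166} \approx -31.0 - 359.75 i$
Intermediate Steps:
$c{\left(Z \right)} = i \sqrt{166}$ ($c{\left(Z \right)} = \sqrt{-166} = i \sqrt{166}$)
$P = 1$ ($P = 92 - 91 = 1$)
$w = 4635$ ($w = -8 - -4643 = -8 + \left(-13462 + 18105\right) = -8 + 4643 = 4635$)
$V{\left(m \right)} = - m + 32 m^{2}$
$G = - \frac{4635 i \sqrt{166}}{166}$ ($G = \frac{4635}{i \sqrt{166}} = 4635 \left(- \frac{i \sqrt{166}}{166}\right) = - \frac{4635 i \sqrt{166}}{166} \approx - 359.75 i$)
$G - V{\left(P \right)} = - \frac{4635 i \sqrt{166}}{166} - 1 \left(-1 + 32 \cdot 1\right) = - \frac{4635 i \sqrt{166}}{166} - 1 \left(-1 + 32\right) = - \frac{4635 i \sqrt{166}}{166} - 1 \cdot 31 = - \frac{4635 i \sqrt{166}}{166} - 31 = -31 - \frac{4635 i \sqrt{166}}{166}$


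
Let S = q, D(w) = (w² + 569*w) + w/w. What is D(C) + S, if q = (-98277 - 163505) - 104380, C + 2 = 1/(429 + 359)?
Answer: -228069181259/620944 ≈ -3.6729e+5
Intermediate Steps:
C = -1575/788 (C = -2 + 1/(429 + 359) = -2 + 1/788 = -1575/788 ≈ -1.9987)
D(w) = 1 + w² + 569*w (D(w) = (w² + 569*w) + 1 = 1 + w² + 569*w)
q = -366162 (q = -261782 - 104380 = -366162)
S = -366162
D(C) + S = (1 + (-1575/788)² + 569*(-1575/788)) - 366162 = (1 + 2480625/620944 - 896175/788) - 366162 = -703084331/620944 - 366162 = -228069181259/620944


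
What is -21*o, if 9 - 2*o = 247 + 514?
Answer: 7896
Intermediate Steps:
o = -376 (o = 9/2 - (247 + 514)/2 = 9/2 - ½*761 = 9/2 - 761/2 = -376)
-21*o = -21*(-376) = 7896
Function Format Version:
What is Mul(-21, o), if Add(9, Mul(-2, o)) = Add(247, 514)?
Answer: 7896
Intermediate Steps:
o = -376 (o = Add(Rational(9, 2), Mul(Rational(-1, 2), Add(247, 514))) = Add(Rational(9, 2), Mul(Rational(-1, 2), 761)) = Add(Rational(9, 2), Rational(-761, 2)) = -376)
Mul(-21, o) = Mul(-21, -376) = 7896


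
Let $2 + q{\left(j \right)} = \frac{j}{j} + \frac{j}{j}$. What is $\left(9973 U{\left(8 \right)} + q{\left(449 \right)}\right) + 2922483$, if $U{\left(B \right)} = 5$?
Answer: $2972348$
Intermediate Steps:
$q{\left(j \right)} = 0$ ($q{\left(j \right)} = -2 + \left(\frac{j}{j} + \frac{j}{j}\right) = -2 + \left(1 + 1\right) = -2 + 2 = 0$)
$\left(9973 U{\left(8 \right)} + q{\left(449 \right)}\right) + 2922483 = \left(9973 \cdot 5 + 0\right) + 2922483 = \left(49865 + 0\right) + 2922483 = 49865 + 2922483 = 2972348$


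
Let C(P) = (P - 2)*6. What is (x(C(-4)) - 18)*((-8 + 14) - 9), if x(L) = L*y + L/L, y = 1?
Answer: 159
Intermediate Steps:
C(P) = -12 + 6*P (C(P) = (-2 + P)*6 = -12 + 6*P)
x(L) = 1 + L (x(L) = L*1 + L/L = L + 1 = 1 + L)
(x(C(-4)) - 18)*((-8 + 14) - 9) = ((1 + (-12 + 6*(-4))) - 18)*((-8 + 14) - 9) = ((1 + (-12 - 24)) - 18)*(6 - 9) = ((1 - 36) - 18)*(-3) = (-35 - 18)*(-3) = -53*(-3) = 159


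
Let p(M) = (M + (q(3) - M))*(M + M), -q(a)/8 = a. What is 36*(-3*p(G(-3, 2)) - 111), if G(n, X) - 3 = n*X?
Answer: -19548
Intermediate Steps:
q(a) = -8*a
G(n, X) = 3 + X*n (G(n, X) = 3 + n*X = 3 + X*n)
p(M) = -48*M (p(M) = (M + (-8*3 - M))*(M + M) = (M + (-24 - M))*(2*M) = -48*M)
36*(-3*p(G(-3, 2)) - 111) = 36*(-(-144)*(3 + 2*(-3)) - 111) = 36*(-(-144)*(3 - 6) - 111) = 36*(-(-144)*(-3) - 111) = 36*(-3*144 - 111) = 36*(-432 - 111) = 36*(-543) = -19548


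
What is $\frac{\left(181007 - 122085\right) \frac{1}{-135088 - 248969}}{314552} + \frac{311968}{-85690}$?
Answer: $- \frac{229802312616313}{63121081424940} \approx -3.6407$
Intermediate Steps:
$\frac{\left(181007 - 122085\right) \frac{1}{-135088 - 248969}}{314552} + \frac{311968}{-85690} = \frac{58922}{-384057} \cdot \frac{1}{314552} + 311968 \left(- \frac{1}{85690}\right) = 58922 \left(- \frac{1}{384057}\right) \frac{1}{314552} - \frac{155984}{42845} = \left(- \frac{58922}{384057}\right) \frac{1}{314552} - \frac{155984}{42845} = - \frac{29461}{60402948732} - \frac{155984}{42845} = - \frac{229802312616313}{63121081424940}$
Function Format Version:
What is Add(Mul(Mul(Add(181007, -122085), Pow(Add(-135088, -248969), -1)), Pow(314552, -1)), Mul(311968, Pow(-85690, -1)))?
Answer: Rational(-229802312616313, 63121081424940) ≈ -3.6407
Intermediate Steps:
Add(Mul(Mul(Add(181007, -122085), Pow(Add(-135088, -248969), -1)), Pow(314552, -1)), Mul(311968, Pow(-85690, -1))) = Add(Mul(Mul(58922, Pow(-384057, -1)), Rational(1, 314552)), Mul(311968, Rational(-1, 85690))) = Add(Mul(Mul(58922, Rational(-1, 384057)), Rational(1, 314552)), Rational(-155984, 42845)) = Add(Mul(Rational(-58922, 384057), Rational(1, 314552)), Rational(-155984, 42845)) = Add(Rational(-29461, 60402948732), Rational(-155984, 42845)) = Rational(-229802312616313, 63121081424940)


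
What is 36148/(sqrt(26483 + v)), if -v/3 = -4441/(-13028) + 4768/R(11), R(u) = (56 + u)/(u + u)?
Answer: 72296*sqrt(4149592974511457)/19015727203 ≈ 244.91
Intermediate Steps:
R(u) = (56 + u)/(2*u) (R(u) = (56 + u)/((2*u)) = (56 + u)*(1/(2*u)) = (56 + u)/(2*u))
v = -4100647905/872876 (v = -3*(-4441/(-13028) + 4768/(((1/2)*(56 + 11)/11))) = -3*(-4441*(-1/13028) + 4768/(((1/2)*(1/11)*67))) = -3*(4441/13028 + 4768/(67/22)) = -3*(4441/13028 + 4768*(22/67)) = -3*(4441/13028 + 104896/67) = -3*1366882635/872876 = -4100647905/872876 ≈ -4697.9)
36148/(sqrt(26483 + v)) = 36148/(sqrt(26483 - 4100647905/872876)) = 36148/(sqrt(19015727203/872876)) = 36148/((sqrt(4149592974511457)/436438)) = 36148*(2*sqrt(4149592974511457)/19015727203) = 72296*sqrt(4149592974511457)/19015727203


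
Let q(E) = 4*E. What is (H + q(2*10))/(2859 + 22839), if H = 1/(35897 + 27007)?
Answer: 5032321/1616506992 ≈ 0.0031131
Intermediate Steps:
H = 1/62904 ≈ 1.5897e-5
(H + q(2*10))/(2859 + 22839) = (1/62904 + 4*(2*10))/(2859 + 22839) = (1/62904 + 4*20)/25698 = (1/62904 + 80)*(1/25698) = (5032321/62904)*(1/25698) = 5032321/1616506992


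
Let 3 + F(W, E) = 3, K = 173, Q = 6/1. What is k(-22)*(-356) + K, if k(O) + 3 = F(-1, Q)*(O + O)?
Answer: 1241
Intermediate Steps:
Q = 6 (Q = 6*1 = 6)
F(W, E) = 0 (F(W, E) = -3 + 3 = 0)
k(O) = -3 (k(O) = -3 + 0*(O + O) = -3 + 0*(2*O) = -3 + 0 = -3)
k(-22)*(-356) + K = -3*(-356) + 173 = 1068 + 173 = 1241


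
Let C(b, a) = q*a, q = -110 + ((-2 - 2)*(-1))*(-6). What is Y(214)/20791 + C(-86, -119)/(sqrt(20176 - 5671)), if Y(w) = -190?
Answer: -190/20791 + 15946*sqrt(14505)/14505 ≈ 132.39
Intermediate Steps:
q = -134 (q = -110 - 4*(-1)*(-6) = -110 + 4*(-6) = -110 - 24 = -134)
C(b, a) = -134*a
Y(214)/20791 + C(-86, -119)/(sqrt(20176 - 5671)) = -190/20791 + (-134*(-119))/(sqrt(20176 - 5671)) = -190*1/20791 + 15946/(sqrt(14505)) = -190/20791 + 15946*(sqrt(14505)/14505) = -190/20791 + 15946*sqrt(14505)/14505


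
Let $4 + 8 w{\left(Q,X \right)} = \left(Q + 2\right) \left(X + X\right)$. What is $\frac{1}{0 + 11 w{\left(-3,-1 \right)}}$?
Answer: $- \frac{4}{11} \approx -0.36364$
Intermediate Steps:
$w{\left(Q,X \right)} = - \frac{1}{2} + \frac{X \left(2 + Q\right)}{4}$ ($w{\left(Q,X \right)} = - \frac{1}{2} + \frac{\left(Q + 2\right) \left(X + X\right)}{8} = - \frac{1}{2} + \frac{\left(2 + Q\right) 2 X}{8} = - \frac{1}{2} + \frac{2 X \left(2 + Q\right)}{8} = - \frac{1}{2} + \frac{X \left(2 + Q\right)}{4}$)
$\frac{1}{0 + 11 w{\left(-3,-1 \right)}} = \frac{1}{0 + 11 \left(- \frac{1}{2} + \frac{1}{2} \left(-1\right) + \frac{1}{4} \left(-3\right) \left(-1\right)\right)} = \frac{1}{0 + 11 \left(- \frac{1}{2} - \frac{1}{2} + \frac{3}{4}\right)} = \frac{1}{0 + 11 \left(- \frac{1}{4}\right)} = \frac{1}{0 - \frac{11}{4}} = \frac{1}{- \frac{11}{4}} = - \frac{4}{11}$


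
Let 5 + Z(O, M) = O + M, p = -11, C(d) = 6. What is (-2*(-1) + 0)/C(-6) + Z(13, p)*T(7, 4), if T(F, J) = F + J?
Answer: -98/3 ≈ -32.667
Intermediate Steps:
Z(O, M) = -5 + M + O (Z(O, M) = -5 + (O + M) = -5 + (M + O) = -5 + M + O)
(-2*(-1) + 0)/C(-6) + Z(13, p)*T(7, 4) = (-2*(-1) + 0)/6 + (-5 - 11 + 13)*(7 + 4) = (2 + 0)*(1/6) - 3*11 = 2*(1/6) - 33 = 1/3 - 33 = -98/3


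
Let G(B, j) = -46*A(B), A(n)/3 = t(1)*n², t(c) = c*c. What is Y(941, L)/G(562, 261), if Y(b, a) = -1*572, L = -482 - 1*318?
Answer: 143/10896618 ≈ 1.3123e-5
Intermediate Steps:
t(c) = c²
A(n) = 3*n² (A(n) = 3*(1²*n²) = 3*(1*n²) = 3*n²)
G(B, j) = -138*B²
L = -800 (L = -482 - 318 = -800)
Y(b, a) = -572
Y(941, L)/G(562, 261) = -572/((-138*562²)) = -572/((-138*315844)) = -572/(-43586472) = -572*(-1/43586472) = 143/10896618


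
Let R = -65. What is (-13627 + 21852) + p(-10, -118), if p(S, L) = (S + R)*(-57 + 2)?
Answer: 12350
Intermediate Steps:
p(S, L) = 3575 - 55*S (p(S, L) = (S - 65)*(-57 + 2) = (-65 + S)*(-55) = 3575 - 55*S)
(-13627 + 21852) + p(-10, -118) = (-13627 + 21852) + (3575 - 55*(-10)) = 8225 + (3575 + 550) = 8225 + 4125 = 12350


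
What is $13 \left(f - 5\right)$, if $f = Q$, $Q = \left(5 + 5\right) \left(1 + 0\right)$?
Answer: $65$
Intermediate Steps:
$Q = 10$ ($Q = 10 \cdot 1 = 10$)
$f = 10$
$13 \left(f - 5\right) = 13 \left(10 - 5\right) = 13 \cdot 5 = 65$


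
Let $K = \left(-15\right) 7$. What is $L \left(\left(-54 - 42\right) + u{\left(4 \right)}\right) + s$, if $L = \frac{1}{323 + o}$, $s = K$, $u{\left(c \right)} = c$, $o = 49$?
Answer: $- \frac{9788}{93} \approx -105.25$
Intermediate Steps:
$K = -105$
$s = -105$
$L = \frac{1}{372}$ ($L = \frac{1}{323 + 49} = \frac{1}{372} \approx 0.0026882$)
$L \left(\left(-54 - 42\right) + u{\left(4 \right)}\right) + s = \frac{\left(-54 - 42\right) + 4}{372} - 105 = \frac{-96 + 4}{372} - 105 = \frac{1}{372} \left(-92\right) - 105 = - \frac{23}{93} - 105 = - \frac{9788}{93}$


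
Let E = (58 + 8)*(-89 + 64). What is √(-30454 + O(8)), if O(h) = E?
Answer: 2*I*√8026 ≈ 179.18*I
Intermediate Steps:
E = -1650 (E = 66*(-25) = -1650)
O(h) = -1650
√(-30454 + O(8)) = √(-30454 - 1650) = √(-32104) = 2*I*√8026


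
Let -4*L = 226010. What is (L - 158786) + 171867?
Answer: -86843/2 ≈ -43422.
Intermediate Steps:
L = -113005/2 (L = -¼*226010 = -113005/2 ≈ -56503.)
(L - 158786) + 171867 = (-113005/2 - 158786) + 171867 = -430577/2 + 171867 = -86843/2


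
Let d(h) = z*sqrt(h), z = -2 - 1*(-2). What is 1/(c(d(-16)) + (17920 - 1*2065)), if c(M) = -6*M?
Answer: 1/15855 ≈ 6.3072e-5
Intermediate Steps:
z = 0 (z = -2 + 2 = 0)
d(h) = 0 (d(h) = 0*sqrt(h) = 0)
1/(c(d(-16)) + (17920 - 1*2065)) = 1/(-6*0 + (17920 - 1*2065)) = 1/(0 + (17920 - 2065)) = 1/(0 + 15855) = 1/15855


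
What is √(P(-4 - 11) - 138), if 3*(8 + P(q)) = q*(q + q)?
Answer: 2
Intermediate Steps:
P(q) = -8 + 2*q²/3 (P(q) = -8 + (q*(q + q))/3 = -8 + (q*(2*q))/3 = -8 + (2*q²)/3 = -8 + 2*q²/3)
√(P(-4 - 11) - 138) = √((-8 + 2*(-4 - 11)²/3) - 138) = √((-8 + (⅔)*(-15)²) - 138) = √((-8 + (⅔)*225) - 138) = √((-8 + 150) - 138) = √(142 - 138) = √4 = 2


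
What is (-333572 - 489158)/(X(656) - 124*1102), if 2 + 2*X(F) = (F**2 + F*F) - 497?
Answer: -1645460/586877 ≈ -2.8038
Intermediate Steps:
X(F) = -499/2 + F**2 (X(F) = -1 + ((F**2 + F*F) - 497)/2 = -1 + ((F**2 + F**2) - 497)/2 = -1 + (2*F**2 - 497)/2 = -1 + (-497 + 2*F**2)/2 = -1 + (-497/2 + F**2) = -499/2 + F**2)
(-333572 - 489158)/(X(656) - 124*1102) = (-333572 - 489158)/((-499/2 + 656**2) - 124*1102) = -822730/((-499/2 + 430336) - 136648) = -822730/(860173/2 - 136648) = -822730/586877/2 = -822730*2/586877 = -1645460/586877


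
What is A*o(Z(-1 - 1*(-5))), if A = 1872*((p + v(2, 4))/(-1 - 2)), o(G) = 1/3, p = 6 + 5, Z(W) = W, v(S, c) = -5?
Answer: -1248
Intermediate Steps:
p = 11
o(G) = ⅓ (o(G) = 1*(⅓) = ⅓)
A = -3744 (A = 1872*((11 - 5)/(-1 - 2)) = 1872*(6/(-3)) = 1872*(6*(-⅓)) = 1872*(-2) = -3744)
A*o(Z(-1 - 1*(-5))) = -3744*⅓ = -1248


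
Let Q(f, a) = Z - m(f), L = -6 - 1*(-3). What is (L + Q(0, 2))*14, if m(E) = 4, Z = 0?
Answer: -98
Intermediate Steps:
L = -3 (L = -6 + 3 = -3)
Q(f, a) = -4 (Q(f, a) = 0 - 1*4 = 0 - 4 = -4)
(L + Q(0, 2))*14 = (-3 - 4)*14 = -7*14 = -98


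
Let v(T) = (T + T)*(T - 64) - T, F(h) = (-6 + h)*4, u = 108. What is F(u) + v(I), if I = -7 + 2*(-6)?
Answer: 3581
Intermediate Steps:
F(h) = -24 + 4*h
I = -19 (I = -7 - 12 = -19)
v(T) = -T + 2*T*(-64 + T) (v(T) = (2*T)*(-64 + T) - T = 2*T*(-64 + T) - T = -T + 2*T*(-64 + T))
F(u) + v(I) = (-24 + 4*108) - 19*(-129 + 2*(-19)) = (-24 + 432) - 19*(-129 - 38) = 408 - 19*(-167) = 408 + 3173 = 3581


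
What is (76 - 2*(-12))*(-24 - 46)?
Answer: -7000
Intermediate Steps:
(76 - 2*(-12))*(-24 - 46) = (76 - 1*(-24))*(-70) = (76 + 24)*(-70) = 100*(-70) = -7000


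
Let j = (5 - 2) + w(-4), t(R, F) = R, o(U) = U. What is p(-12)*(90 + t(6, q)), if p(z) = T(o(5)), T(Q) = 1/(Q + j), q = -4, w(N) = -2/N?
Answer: 192/17 ≈ 11.294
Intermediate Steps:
j = 7/2 (j = (5 - 2) - 2/(-4) = 3 - 2*(-1/4) = 3 + 1/2 = 7/2 ≈ 3.5000)
T(Q) = 1/(7/2 + Q) (T(Q) = 1/(Q + 7/2) = 1/(7/2 + Q))
p(z) = 2/17 (p(z) = 2/(7 + 2*5) = 2/(7 + 10) = 2/17)
p(-12)*(90 + t(6, q)) = 2*(90 + 6)/17 = (2/17)*96 = 192/17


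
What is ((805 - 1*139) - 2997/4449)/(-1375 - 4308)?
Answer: -986679/8427889 ≈ -0.11707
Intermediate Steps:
((805 - 1*139) - 2997/4449)/(-1375 - 4308) = ((805 - 139) - 2997*1/4449)/(-5683) = (666 - 999/1483)*(-1/5683) = (986679/1483)*(-1/5683) = -986679/8427889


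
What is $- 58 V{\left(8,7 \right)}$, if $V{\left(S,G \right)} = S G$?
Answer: $-3248$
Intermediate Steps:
$V{\left(S,G \right)} = G S$
$- 58 V{\left(8,7 \right)} = - 58 \cdot 7 \cdot 8 = \left(-58\right) 56 = -3248$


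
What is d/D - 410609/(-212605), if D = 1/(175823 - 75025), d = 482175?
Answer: 10333086814978859/212605 ≈ 4.8602e+10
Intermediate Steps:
D = 1/100798 ≈ 9.9208e-6
d/D - 410609/(-212605) = 482175/(1/100798) - 410609/(-212605) = 482175*100798 - 410609*(-1/212605) = 48602275650 + 410609/212605 = 10333086814978859/212605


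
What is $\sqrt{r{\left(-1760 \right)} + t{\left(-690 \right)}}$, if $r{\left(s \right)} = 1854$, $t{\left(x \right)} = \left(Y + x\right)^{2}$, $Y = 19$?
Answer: $\sqrt{452095} \approx 672.38$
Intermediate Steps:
$t{\left(x \right)} = \left(19 + x\right)^{2}$
$\sqrt{r{\left(-1760 \right)} + t{\left(-690 \right)}} = \sqrt{1854 + \left(19 - 690\right)^{2}} = \sqrt{1854 + \left(-671\right)^{2}} = \sqrt{1854 + 450241} = \sqrt{452095}$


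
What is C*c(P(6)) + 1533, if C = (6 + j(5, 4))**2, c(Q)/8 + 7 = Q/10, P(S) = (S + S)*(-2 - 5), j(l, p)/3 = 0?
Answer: -14511/5 ≈ -2902.2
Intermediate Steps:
j(l, p) = 0 (j(l, p) = 3*0 = 0)
P(S) = -14*S (P(S) = (2*S)*(-7) = -14*S)
c(Q) = -56 + 4*Q/5 (c(Q) = -56 + 8*(Q/10) = -56 + 4*Q/5)
C = 36 (C = (6 + 0)**2 = 6**2 = 36)
C*c(P(6)) + 1533 = 36*(-56 + 4*(-14*6)/5) + 1533 = 36*(-56 + (4/5)*(-84)) + 1533 = 36*(-56 - 336/5) + 1533 = 36*(-616/5) + 1533 = -22176/5 + 1533 = -14511/5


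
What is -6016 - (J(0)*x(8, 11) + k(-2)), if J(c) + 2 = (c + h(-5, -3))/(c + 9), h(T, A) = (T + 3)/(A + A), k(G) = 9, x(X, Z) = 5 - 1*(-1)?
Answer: -54119/9 ≈ -6013.2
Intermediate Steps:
x(X, Z) = 6 (x(X, Z) = 5 + 1 = 6)
h(T, A) = (3 + T)/(2*A) (h(T, A) = (3 + T)/((2*A)) = (3 + T)*(1/(2*A)) = (3 + T)/(2*A))
J(c) = -2 + (⅓ + c)/(9 + c) (J(c) = -2 + (c + (½)*(3 - 5)/(-3))/(c + 9) = -2 + (c + (½)*(-⅓)*(-2))/(9 + c) = -2 + (c + ⅓)/(9 + c) = -2 + (⅓ + c)/(9 + c))
-6016 - (J(0)*x(8, 11) + k(-2)) = -6016 - (((-53/3 - 1*0)/(9 + 0))*6 + 9) = -6016 - (((-53/3 + 0)/9)*6 + 9) = -6016 - (((⅑)*(-53/3))*6 + 9) = -6016 - (-53/27*6 + 9) = -6016 - (-106/9 + 9) = -6016 - 1*(-25/9) = -6016 + 25/9 = -54119/9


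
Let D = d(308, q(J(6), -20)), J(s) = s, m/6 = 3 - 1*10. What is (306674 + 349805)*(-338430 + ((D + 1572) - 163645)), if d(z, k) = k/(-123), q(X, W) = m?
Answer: -13471348875711/41 ≈ -3.2857e+11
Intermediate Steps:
m = -42 (m = 6*(3 - 1*10) = 6*(3 - 10) = 6*(-7) = -42)
q(X, W) = -42
d(z, k) = -k/123 (d(z, k) = k*(-1/123) = -k/123)
D = 14/41 (D = -1/123*(-42) = 14/41 ≈ 0.34146)
(306674 + 349805)*(-338430 + ((D + 1572) - 163645)) = (306674 + 349805)*(-338430 + ((14/41 + 1572) - 163645)) = 656479*(-338430 + (64466/41 - 163645)) = 656479*(-338430 - 6644979/41) = 656479*(-20520609/41) = -13471348875711/41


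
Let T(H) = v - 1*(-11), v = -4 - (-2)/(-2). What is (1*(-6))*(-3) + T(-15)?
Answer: 24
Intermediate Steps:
v = -5 (v = -4 - (-2)*(-1)/2 = -4 - 1*1 = -4 - 1 = -5)
T(H) = 6 (T(H) = -5 - 1*(-11) = -5 + 11 = 6)
(1*(-6))*(-3) + T(-15) = (1*(-6))*(-3) + 6 = -6*(-3) + 6 = 18 + 6 = 24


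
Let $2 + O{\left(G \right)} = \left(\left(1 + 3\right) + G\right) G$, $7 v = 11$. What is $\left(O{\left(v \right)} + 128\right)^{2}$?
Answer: $\frac{43599609}{2401} \approx 18159.0$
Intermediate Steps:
$v = \frac{11}{7}$ ($v = \frac{1}{7} \cdot 11 = \frac{11}{7} \approx 1.5714$)
$O{\left(G \right)} = -2 + G \left(4 + G\right)$ ($O{\left(G \right)} = -2 + \left(\left(1 + 3\right) + G\right) G = -2 + \left(4 + G\right) G = -2 + G \left(4 + G\right)$)
$\left(O{\left(v \right)} + 128\right)^{2} = \left(\left(-2 + \left(\frac{11}{7}\right)^{2} + 4 \cdot \frac{11}{7}\right) + 128\right)^{2} = \left(\left(-2 + \frac{121}{49} + \frac{44}{7}\right) + 128\right)^{2} = \left(\frac{331}{49} + 128\right)^{2} = \left(\frac{6603}{49}\right)^{2} = \frac{43599609}{2401}$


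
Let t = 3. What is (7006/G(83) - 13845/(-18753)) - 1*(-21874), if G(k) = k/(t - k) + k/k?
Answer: -3093343513/18753 ≈ -1.6495e+5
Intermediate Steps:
G(k) = 1 + k/(3 - k) (G(k) = k/(3 - k) + k/k = k/(3 - k) + 1 = 1 + k/(3 - k))
(7006/G(83) - 13845/(-18753)) - 1*(-21874) = (7006/((-3/(-3 + 83))) - 13845/(-18753)) - 1*(-21874) = (7006/((-3/80)) - 13845*(-1/18753)) + 21874 = (7006/((-3*1/80)) + 4615/6251) + 21874 = (7006/(-3/80) + 4615/6251) + 21874 = (7006*(-80/3) + 4615/6251) + 21874 = (-560480/3 + 4615/6251) + 21874 = -3503546635/18753 + 21874 = -3093343513/18753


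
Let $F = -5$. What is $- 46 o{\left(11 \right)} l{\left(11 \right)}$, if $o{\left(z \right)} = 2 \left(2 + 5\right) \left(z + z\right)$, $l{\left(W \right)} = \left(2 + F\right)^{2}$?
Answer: $-127512$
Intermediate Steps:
$l{\left(W \right)} = 9$ ($l{\left(W \right)} = \left(2 - 5\right)^{2} = \left(-3\right)^{2} = 9$)
$o{\left(z \right)} = 28 z$ ($o{\left(z \right)} = 2 \cdot 7 \cdot 2 z = 14 \cdot 2 z = 28 z$)
$- 46 o{\left(11 \right)} l{\left(11 \right)} = - 46 \cdot 28 \cdot 11 \cdot 9 = \left(-46\right) 308 \cdot 9 = \left(-14168\right) 9 = -127512$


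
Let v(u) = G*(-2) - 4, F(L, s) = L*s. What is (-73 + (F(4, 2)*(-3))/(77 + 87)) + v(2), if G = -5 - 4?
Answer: -2425/41 ≈ -59.146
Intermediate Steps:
G = -9
v(u) = 14 (v(u) = -9*(-2) - 4 = 18 - 4 = 14)
(-73 + (F(4, 2)*(-3))/(77 + 87)) + v(2) = (-73 + ((4*2)*(-3))/(77 + 87)) + 14 = (-73 + (8*(-3))/164) + 14 = (-73 - 24*1/164) + 14 = (-73 - 6/41) + 14 = -2999/41 + 14 = -2425/41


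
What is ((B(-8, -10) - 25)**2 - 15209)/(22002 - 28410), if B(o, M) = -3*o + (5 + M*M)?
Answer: 4393/6408 ≈ 0.68555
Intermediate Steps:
B(o, M) = 5 + M**2 - 3*o (B(o, M) = -3*o + (5 + M**2) = 5 + M**2 - 3*o)
((B(-8, -10) - 25)**2 - 15209)/(22002 - 28410) = (((5 + (-10)**2 - 3*(-8)) - 25)**2 - 15209)/(22002 - 28410) = (((5 + 100 + 24) - 25)**2 - 15209)/(-6408) = ((129 - 25)**2 - 15209)*(-1/6408) = (104**2 - 15209)*(-1/6408) = (10816 - 15209)*(-1/6408) = -4393*(-1/6408) = 4393/6408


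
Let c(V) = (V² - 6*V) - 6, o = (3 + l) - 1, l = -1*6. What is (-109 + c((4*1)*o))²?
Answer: 56169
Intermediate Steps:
l = -6
o = -4 (o = (3 - 6) - 1 = -3 - 1 = -4)
c(V) = -6 + V² - 6*V
(-109 + c((4*1)*o))² = (-109 + (-6 + ((4*1)*(-4))² - 6*4*1*(-4)))² = (-109 + (-6 + (4*(-4))² - 24*(-4)))² = (-109 + (-6 + (-16)² - 6*(-16)))² = (-109 + (-6 + 256 + 96))² = (-109 + 346)² = 237² = 56169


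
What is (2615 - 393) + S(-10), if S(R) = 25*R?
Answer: 1972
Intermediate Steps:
(2615 - 393) + S(-10) = (2615 - 393) + 25*(-10) = 2222 - 250 = 1972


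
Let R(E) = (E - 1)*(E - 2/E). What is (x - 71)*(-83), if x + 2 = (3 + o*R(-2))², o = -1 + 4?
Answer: -5893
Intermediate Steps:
o = 3
R(E) = (-1 + E)*(E - 2/E)
x = 142 (x = -2 + (3 + 3*(-2 + (-2)² - 1*(-2) + 2/(-2)))² = -2 + (3 + 3*(-2 + 4 + 2 + 2*(-½)))² = -2 + (3 + 3*(-2 + 4 + 2 - 1))² = -2 + (3 + 3*3)² = -2 + (3 + 9)² = -2 + 12² = -2 + 144 = 142)
(x - 71)*(-83) = (142 - 71)*(-83) = 71*(-83) = -5893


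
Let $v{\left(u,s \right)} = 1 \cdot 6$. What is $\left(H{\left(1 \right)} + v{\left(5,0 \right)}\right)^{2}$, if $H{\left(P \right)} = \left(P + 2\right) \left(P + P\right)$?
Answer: $144$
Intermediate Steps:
$v{\left(u,s \right)} = 6$
$H{\left(P \right)} = 2 P \left(2 + P\right)$ ($H{\left(P \right)} = \left(2 + P\right) 2 P = 2 P \left(2 + P\right)$)
$\left(H{\left(1 \right)} + v{\left(5,0 \right)}\right)^{2} = \left(2 \cdot 1 \left(2 + 1\right) + 6\right)^{2} = \left(2 \cdot 1 \cdot 3 + 6\right)^{2} = \left(6 + 6\right)^{2} = 12^{2} = 144$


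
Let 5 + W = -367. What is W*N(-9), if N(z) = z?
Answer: 3348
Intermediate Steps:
W = -372 (W = -5 - 367 = -372)
W*N(-9) = -372*(-9) = 3348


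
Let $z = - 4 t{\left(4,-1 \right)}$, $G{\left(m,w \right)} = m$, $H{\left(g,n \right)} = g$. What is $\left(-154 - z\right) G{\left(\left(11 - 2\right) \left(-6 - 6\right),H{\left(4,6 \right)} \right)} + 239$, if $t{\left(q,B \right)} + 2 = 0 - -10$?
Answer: $13415$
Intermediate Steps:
$t{\left(q,B \right)} = 8$ ($t{\left(q,B \right)} = -2 + \left(0 - -10\right) = -2 + \left(0 + 10\right) = -2 + 10 = 8$)
$z = -32$ ($z = \left(-4\right) 8 = -32$)
$\left(-154 - z\right) G{\left(\left(11 - 2\right) \left(-6 - 6\right),H{\left(4,6 \right)} \right)} + 239 = \left(-154 - -32\right) \left(11 - 2\right) \left(-6 - 6\right) + 239 = \left(-154 + 32\right) 9 \left(-12\right) + 239 = \left(-122\right) \left(-108\right) + 239 = 13176 + 239 = 13415$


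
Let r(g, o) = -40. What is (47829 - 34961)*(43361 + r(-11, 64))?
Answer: 557454628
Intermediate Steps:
(47829 - 34961)*(43361 + r(-11, 64)) = (47829 - 34961)*(43361 - 40) = 12868*43321 = 557454628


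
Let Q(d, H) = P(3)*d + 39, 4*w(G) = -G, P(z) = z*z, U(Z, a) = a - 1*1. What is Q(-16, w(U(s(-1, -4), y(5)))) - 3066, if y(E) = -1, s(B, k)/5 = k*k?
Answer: -3171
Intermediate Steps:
s(B, k) = 5*k² (s(B, k) = 5*(k*k) = 5*k²)
U(Z, a) = -1 + a (U(Z, a) = a - 1 = -1 + a)
P(z) = z²
w(G) = -G/4 (w(G) = (-G)/4 = -G/4)
Q(d, H) = 39 + 9*d (Q(d, H) = 3²*d + 39 = 9*d + 39 = 39 + 9*d)
Q(-16, w(U(s(-1, -4), y(5)))) - 3066 = (39 + 9*(-16)) - 3066 = (39 - 144) - 3066 = -105 - 3066 = -3171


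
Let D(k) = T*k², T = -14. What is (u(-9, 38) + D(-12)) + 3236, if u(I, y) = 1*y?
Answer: 1258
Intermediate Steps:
D(k) = -14*k²
u(I, y) = y
(u(-9, 38) + D(-12)) + 3236 = (38 - 14*(-12)²) + 3236 = (38 - 14*144) + 3236 = (38 - 2016) + 3236 = -1978 + 3236 = 1258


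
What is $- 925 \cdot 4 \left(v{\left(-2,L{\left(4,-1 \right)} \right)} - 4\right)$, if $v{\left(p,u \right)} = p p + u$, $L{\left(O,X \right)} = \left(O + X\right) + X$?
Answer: $-7400$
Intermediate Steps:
$L{\left(O,X \right)} = O + 2 X$
$v{\left(p,u \right)} = u + p^{2}$ ($v{\left(p,u \right)} = p^{2} + u = u + p^{2}$)
$- 925 \cdot 4 \left(v{\left(-2,L{\left(4,-1 \right)} \right)} - 4\right) = - 925 \cdot 4 \left(\left(\left(4 + 2 \left(-1\right)\right) + \left(-2\right)^{2}\right) - 4\right) = - 925 \cdot 4 \left(\left(\left(4 - 2\right) + 4\right) - 4\right) = - 925 \cdot 4 \left(\left(2 + 4\right) - 4\right) = - 925 \cdot 4 \left(6 - 4\right) = - 925 \cdot 4 \cdot 2 = \left(-925\right) 8 = -7400$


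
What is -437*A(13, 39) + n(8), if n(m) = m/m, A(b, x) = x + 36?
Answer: -32774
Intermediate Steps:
A(b, x) = 36 + x
n(m) = 1
-437*A(13, 39) + n(8) = -437*(36 + 39) + 1 = -437*75 + 1 = -32775 + 1 = -32774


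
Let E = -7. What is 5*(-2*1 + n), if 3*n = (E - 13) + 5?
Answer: -35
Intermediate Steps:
n = -5 (n = ((-7 - 13) + 5)/3 = (-20 + 5)/3 = (⅓)*(-15) = -5)
5*(-2*1 + n) = 5*(-2*1 - 5) = 5*(-2 - 5) = 5*(-7) = -35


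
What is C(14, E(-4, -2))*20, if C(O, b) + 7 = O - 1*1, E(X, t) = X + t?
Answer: 120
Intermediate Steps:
C(O, b) = -8 + O (C(O, b) = -7 + (O - 1*1) = -7 + (O - 1) = -7 + (-1 + O) = -8 + O)
C(14, E(-4, -2))*20 = (-8 + 14)*20 = 6*20 = 120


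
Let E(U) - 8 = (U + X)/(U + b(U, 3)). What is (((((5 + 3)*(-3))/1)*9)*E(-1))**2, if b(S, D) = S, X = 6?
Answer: 1411344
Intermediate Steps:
E(U) = 8 + (6 + U)/(2*U) (E(U) = 8 + (U + 6)/(U + U) = 8 + (6 + U)/((2*U)) = 8 + (6 + U)*(1/(2*U)) = 8 + (6 + U)/(2*U))
(((((5 + 3)*(-3))/1)*9)*E(-1))**2 = (((((5 + 3)*(-3))/1)*9)*(17/2 + 3/(-1)))**2 = ((((8*(-3))*1)*9)*(17/2 + 3*(-1)))**2 = ((-24*1*9)*(17/2 - 3))**2 = (-24*9*(11/2))**2 = (-216*11/2)**2 = (-1188)**2 = 1411344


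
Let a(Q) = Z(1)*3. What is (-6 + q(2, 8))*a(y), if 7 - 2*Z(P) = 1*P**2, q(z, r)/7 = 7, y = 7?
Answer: 387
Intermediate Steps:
q(z, r) = 49 (q(z, r) = 7*7 = 49)
Z(P) = 7/2 - P**2/2
a(Q) = 9 (a(Q) = (7/2 - 1/2*1**2)*3 = (7/2 - 1/2*1)*3 = (7/2 - 1/2)*3 = 3*3 = 9)
(-6 + q(2, 8))*a(y) = (-6 + 49)*9 = 43*9 = 387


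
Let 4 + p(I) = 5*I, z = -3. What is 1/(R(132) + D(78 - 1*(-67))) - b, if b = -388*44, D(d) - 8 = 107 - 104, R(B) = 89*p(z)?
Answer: 28680959/1680 ≈ 17072.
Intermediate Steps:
p(I) = -4 + 5*I
R(B) = -1691 (R(B) = 89*(-4 + 5*(-3)) = 89*(-4 - 15) = 89*(-19) = -1691)
D(d) = 11 (D(d) = 8 + (107 - 104) = 8 + 3 = 11)
b = -17072
1/(R(132) + D(78 - 1*(-67))) - b = 1/(-1691 + 11) - 1*(-17072) = 1/(-1680) + 17072 = -1/1680 + 17072 = 28680959/1680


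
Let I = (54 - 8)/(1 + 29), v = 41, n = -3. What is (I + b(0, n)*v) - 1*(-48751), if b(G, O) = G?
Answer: 731288/15 ≈ 48753.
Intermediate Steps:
I = 23/15 (I = 46/30 = 46*(1/30) = 23/15 ≈ 1.5333)
(I + b(0, n)*v) - 1*(-48751) = (23/15 + 0*41) - 1*(-48751) = (23/15 + 0) + 48751 = 23/15 + 48751 = 731288/15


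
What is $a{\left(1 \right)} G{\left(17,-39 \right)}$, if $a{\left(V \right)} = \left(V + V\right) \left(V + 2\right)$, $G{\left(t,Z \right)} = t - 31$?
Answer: $-84$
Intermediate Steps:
$G{\left(t,Z \right)} = -31 + t$
$a{\left(V \right)} = 2 V \left(2 + V\right)$
$a{\left(1 \right)} G{\left(17,-39 \right)} = 2 \cdot 1 \left(2 + 1\right) \left(-31 + 17\right) = 2 \cdot 1 \cdot 3 \left(-14\right) = 6 \left(-14\right) = -84$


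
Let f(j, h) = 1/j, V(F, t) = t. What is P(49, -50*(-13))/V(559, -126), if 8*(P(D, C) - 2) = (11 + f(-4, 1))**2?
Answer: -2105/16128 ≈ -0.13052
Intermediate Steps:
P(D, C) = 2105/128 (P(D, C) = 2 + (11 + 1/(-4))**2/8 = 2 + (11 - 1/4)**2/8 = 2 + (43/4)**2/8 = 2 + (1/8)*(1849/16) = 2 + 1849/128 = 2105/128)
P(49, -50*(-13))/V(559, -126) = (2105/128)/(-126) = (2105/128)*(-1/126) = -2105/16128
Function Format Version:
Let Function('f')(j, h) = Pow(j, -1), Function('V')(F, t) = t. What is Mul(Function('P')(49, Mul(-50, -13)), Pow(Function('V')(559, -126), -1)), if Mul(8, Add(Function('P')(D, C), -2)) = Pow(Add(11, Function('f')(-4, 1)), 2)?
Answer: Rational(-2105, 16128) ≈ -0.13052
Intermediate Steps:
Function('P')(D, C) = Rational(2105, 128) (Function('P')(D, C) = Add(2, Mul(Rational(1, 8), Pow(Add(11, Pow(-4, -1)), 2))) = Add(2, Mul(Rational(1, 8), Pow(Add(11, Rational(-1, 4)), 2))) = Add(2, Mul(Rational(1, 8), Pow(Rational(43, 4), 2))) = Add(2, Mul(Rational(1, 8), Rational(1849, 16))) = Add(2, Rational(1849, 128)) = Rational(2105, 128))
Mul(Function('P')(49, Mul(-50, -13)), Pow(Function('V')(559, -126), -1)) = Mul(Rational(2105, 128), Pow(-126, -1)) = Mul(Rational(2105, 128), Rational(-1, 126)) = Rational(-2105, 16128)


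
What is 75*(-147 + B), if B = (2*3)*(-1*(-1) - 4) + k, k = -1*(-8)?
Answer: -11775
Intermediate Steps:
k = 8
B = -10 (B = (2*3)*(-1*(-1) - 4) + 8 = 6*(1 - 4) + 8 = 6*(-3) + 8 = -18 + 8 = -10)
75*(-147 + B) = 75*(-147 - 10) = 75*(-157) = -11775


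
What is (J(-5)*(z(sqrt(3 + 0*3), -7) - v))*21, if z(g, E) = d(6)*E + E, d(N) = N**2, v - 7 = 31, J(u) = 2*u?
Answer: 62370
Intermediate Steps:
v = 38 (v = 7 + 31 = 38)
z(g, E) = 37*E (z(g, E) = 6**2*E + E = 36*E + E = 37*E)
(J(-5)*(z(sqrt(3 + 0*3), -7) - v))*21 = ((2*(-5))*(37*(-7) - 1*38))*21 = -10*(-259 - 38)*21 = -10*(-297)*21 = 2970*21 = 62370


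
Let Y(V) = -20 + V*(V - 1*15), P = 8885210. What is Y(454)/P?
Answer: 99643/4442605 ≈ 0.022429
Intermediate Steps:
Y(V) = -20 + V*(-15 + V) (Y(V) = -20 + V*(V - 15) = -20 + V*(-15 + V))
Y(454)/P = (-20 + 454² - 15*454)/8885210 = (-20 + 206116 - 6810)*(1/8885210) = 199286*(1/8885210) = 99643/4442605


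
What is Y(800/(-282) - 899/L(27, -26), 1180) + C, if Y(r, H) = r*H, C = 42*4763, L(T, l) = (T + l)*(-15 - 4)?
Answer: 676530854/2679 ≈ 2.5253e+5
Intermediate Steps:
L(T, l) = -19*T - 19*l (L(T, l) = (T + l)*(-19) = -19*T - 19*l)
C = 200046
Y(r, H) = H*r
Y(800/(-282) - 899/L(27, -26), 1180) + C = 1180*(800/(-282) - 899/(-19*27 - 19*(-26))) + 200046 = 1180*(800*(-1/282) - 899/(-513 + 494)) + 200046 = 1180*(-400/141 - 899/(-19)) + 200046 = 1180*(-400/141 - 899*(-1/19)) + 200046 = 1180*(-400/141 + 899/19) + 200046 = 1180*(119159/2679) + 200046 = 140607620/2679 + 200046 = 676530854/2679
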